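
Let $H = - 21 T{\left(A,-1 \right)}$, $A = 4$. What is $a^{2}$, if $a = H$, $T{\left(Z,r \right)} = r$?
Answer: $441$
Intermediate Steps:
$H = 21$ ($H = \left(-21\right) \left(-1\right) = 21$)
$a = 21$
$a^{2} = 21^{2} = 441$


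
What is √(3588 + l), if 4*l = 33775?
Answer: √48127/2 ≈ 109.69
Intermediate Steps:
l = 33775/4 (l = (¼)*33775 = 33775/4 ≈ 8443.8)
√(3588 + l) = √(3588 + 33775/4) = √(48127/4) = √48127/2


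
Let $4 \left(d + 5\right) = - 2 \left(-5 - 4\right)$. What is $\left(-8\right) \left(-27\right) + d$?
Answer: $\frac{431}{2} \approx 215.5$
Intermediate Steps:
$d = - \frac{1}{2}$ ($d = -5 + \frac{\left(-2\right) \left(-5 - 4\right)}{4} = -5 + \frac{\left(-2\right) \left(-9\right)}{4} = -5 + \frac{1}{4} \cdot 18 = -5 + \frac{9}{2} = - \frac{1}{2} \approx -0.5$)
$\left(-8\right) \left(-27\right) + d = \left(-8\right) \left(-27\right) - \frac{1}{2} = 216 - \frac{1}{2} = \frac{431}{2}$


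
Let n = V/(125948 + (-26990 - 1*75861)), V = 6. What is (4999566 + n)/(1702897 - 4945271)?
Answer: -19245829318/12481518713 ≈ -1.5419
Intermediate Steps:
n = 2/7699 (n = 6/(125948 + (-26990 - 1*75861)) = 6/(125948 + (-26990 - 75861)) = 6/(125948 - 102851) = 6/23097 = 6*(1/23097) = 2/7699 ≈ 0.00025977)
(4999566 + n)/(1702897 - 4945271) = (4999566 + 2/7699)/(1702897 - 4945271) = (38491658636/7699)/(-3242374) = (38491658636/7699)*(-1/3242374) = -19245829318/12481518713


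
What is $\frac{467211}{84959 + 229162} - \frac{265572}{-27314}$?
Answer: $\frac{16030523911}{1429983499} \approx 11.21$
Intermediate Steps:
$\frac{467211}{84959 + 229162} - \frac{265572}{-27314} = \frac{467211}{314121} - - \frac{132786}{13657} = 467211 \cdot \frac{1}{314121} + \frac{132786}{13657} = \frac{155737}{104707} + \frac{132786}{13657} = \frac{16030523911}{1429983499}$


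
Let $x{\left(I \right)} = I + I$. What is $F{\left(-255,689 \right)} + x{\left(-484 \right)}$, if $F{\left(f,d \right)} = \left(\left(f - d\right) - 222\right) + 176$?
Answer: $-1958$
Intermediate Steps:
$x{\left(I \right)} = 2 I$
$F{\left(f,d \right)} = -46 + f - d$ ($F{\left(f,d \right)} = \left(-222 + f - d\right) + 176 = -46 + f - d$)
$F{\left(-255,689 \right)} + x{\left(-484 \right)} = \left(-46 - 255 - 689\right) + 2 \left(-484\right) = \left(-46 - 255 - 689\right) - 968 = -990 - 968 = -1958$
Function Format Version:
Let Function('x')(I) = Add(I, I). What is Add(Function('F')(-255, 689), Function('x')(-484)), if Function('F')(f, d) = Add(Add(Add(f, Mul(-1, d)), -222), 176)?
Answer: -1958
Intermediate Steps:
Function('x')(I) = Mul(2, I)
Function('F')(f, d) = Add(-46, f, Mul(-1, d)) (Function('F')(f, d) = Add(Add(-222, f, Mul(-1, d)), 176) = Add(-46, f, Mul(-1, d)))
Add(Function('F')(-255, 689), Function('x')(-484)) = Add(Add(-46, -255, Mul(-1, 689)), Mul(2, -484)) = Add(Add(-46, -255, -689), -968) = Add(-990, -968) = -1958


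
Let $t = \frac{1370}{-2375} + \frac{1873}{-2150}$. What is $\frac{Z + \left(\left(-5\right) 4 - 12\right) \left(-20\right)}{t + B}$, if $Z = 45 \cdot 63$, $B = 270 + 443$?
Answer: $\frac{141953750}{29066899} \approx 4.8837$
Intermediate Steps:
$B = 713$
$t = - \frac{59151}{40850}$ ($t = 1370 \left(- \frac{1}{2375}\right) + 1873 \left(- \frac{1}{2150}\right) = - \frac{274}{475} - \frac{1873}{2150} = - \frac{59151}{40850} \approx -1.448$)
$Z = 2835$
$\frac{Z + \left(\left(-5\right) 4 - 12\right) \left(-20\right)}{t + B} = \frac{2835 + \left(\left(-5\right) 4 - 12\right) \left(-20\right)}{- \frac{59151}{40850} + 713} = \frac{2835 + \left(-20 - 12\right) \left(-20\right)}{\frac{29066899}{40850}} = \left(2835 - -640\right) \frac{40850}{29066899} = \left(2835 + 640\right) \frac{40850}{29066899} = 3475 \cdot \frac{40850}{29066899} = \frac{141953750}{29066899}$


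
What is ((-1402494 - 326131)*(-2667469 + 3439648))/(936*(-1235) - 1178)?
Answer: 70253048625/60902 ≈ 1.1535e+6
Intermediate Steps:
((-1402494 - 326131)*(-2667469 + 3439648))/(936*(-1235) - 1178) = (-1728625*772179)/(-1155960 - 1178) = -1334807923875/(-1157138) = -1334807923875*(-1/1157138) = 70253048625/60902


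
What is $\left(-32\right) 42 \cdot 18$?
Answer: $-24192$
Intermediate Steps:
$\left(-32\right) 42 \cdot 18 = \left(-1344\right) 18 = -24192$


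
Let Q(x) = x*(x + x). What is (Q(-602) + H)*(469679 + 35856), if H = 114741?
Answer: 424421403715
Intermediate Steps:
Q(x) = 2*x**2 (Q(x) = x*(2*x) = 2*x**2)
(Q(-602) + H)*(469679 + 35856) = (2*(-602)**2 + 114741)*(469679 + 35856) = (2*362404 + 114741)*505535 = (724808 + 114741)*505535 = 839549*505535 = 424421403715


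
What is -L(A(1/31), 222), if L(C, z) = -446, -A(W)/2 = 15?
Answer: 446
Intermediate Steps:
A(W) = -30 (A(W) = -2*15 = -30)
-L(A(1/31), 222) = -1*(-446) = 446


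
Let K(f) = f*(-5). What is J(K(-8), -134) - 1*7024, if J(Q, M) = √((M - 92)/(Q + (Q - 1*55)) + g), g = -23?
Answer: -7024 + 3*I*√89/5 ≈ -7024.0 + 5.6604*I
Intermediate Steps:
K(f) = -5*f
J(Q, M) = √(-23 + (-92 + M)/(-55 + 2*Q)) (J(Q, M) = √((M - 92)/(Q + (Q - 1*55)) - 23) = √((-92 + M)/(Q + (Q - 55)) - 23) = √((-92 + M)/(Q + (-55 + Q)) - 23) = √((-92 + M)/(-55 + 2*Q) - 23) = √(-23 + (-92 + M)/(-55 + 2*Q)))
J(K(-8), -134) - 1*7024 = √((1173 - 134 - (-230)*(-8))/(-55 + 2*(-5*(-8)))) - 1*7024 = √((1173 - 134 - 46*40)/(-55 + 2*40)) - 7024 = √((1173 - 134 - 1840)/(-55 + 80)) - 7024 = √(-801/25) - 7024 = 3*I*√89/5 - 7024 = -7024 + 3*I*√89/5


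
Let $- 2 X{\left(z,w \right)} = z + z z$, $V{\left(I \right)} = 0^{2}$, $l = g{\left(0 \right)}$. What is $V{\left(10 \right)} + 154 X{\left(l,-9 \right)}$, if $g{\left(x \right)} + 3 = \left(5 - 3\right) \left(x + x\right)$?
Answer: $-462$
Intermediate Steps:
$g{\left(x \right)} = -3 + 4 x$ ($g{\left(x \right)} = -3 + \left(5 - 3\right) \left(x + x\right) = -3 + 2 \cdot 2 x = -3 + 4 x$)
$l = -3$ ($l = -3 + 4 \cdot 0 = -3 + 0 = -3$)
$V{\left(I \right)} = 0$
$X{\left(z,w \right)} = - \frac{z}{2} - \frac{z^{2}}{2}$ ($X{\left(z,w \right)} = - \frac{z + z z}{2} = - \frac{z + z^{2}}{2} = - \frac{z}{2} - \frac{z^{2}}{2}$)
$V{\left(10 \right)} + 154 X{\left(l,-9 \right)} = 0 + 154 \left(\left(- \frac{1}{2}\right) \left(-3\right) \left(1 - 3\right)\right) = 0 + 154 \left(\left(- \frac{1}{2}\right) \left(-3\right) \left(-2\right)\right) = 0 + 154 \left(-3\right) = 0 - 462 = -462$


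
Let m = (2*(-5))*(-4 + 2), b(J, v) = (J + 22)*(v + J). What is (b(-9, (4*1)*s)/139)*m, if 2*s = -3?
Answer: -3900/139 ≈ -28.058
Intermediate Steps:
s = -3/2 (s = (1/2)*(-3) = -3/2 ≈ -1.5000)
b(J, v) = (22 + J)*(J + v)
m = 20 (m = -10*(-2) = 20)
(b(-9, (4*1)*s)/139)*m = (((-9)**2 + 22*(-9) + 22*((4*1)*(-3/2)) - 9*4*1*(-3)/2)/139)*20 = ((81 - 198 + 22*(4*(-3/2)) - 36*(-3)/2)*(1/139))*20 = ((81 - 198 + 22*(-6) - 9*(-6))*(1/139))*20 = ((81 - 198 - 132 + 54)*(1/139))*20 = -195*1/139*20 = -195/139*20 = -3900/139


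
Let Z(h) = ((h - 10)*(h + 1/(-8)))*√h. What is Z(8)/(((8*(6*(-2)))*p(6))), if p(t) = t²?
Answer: 7*√2/768 ≈ 0.012890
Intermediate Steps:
Z(h) = √h*(-10 + h)*(-⅛ + h) (Z(h) = ((-10 + h)*(h - ⅛))*√h = ((-10 + h)*(-⅛ + h))*√h = √h*(-10 + h)*(-⅛ + h))
Z(8)/(((8*(6*(-2)))*p(6))) = (√8*(10 - 81*8 + 8*8²)/8)/(((8*(6*(-2)))*6²)) = ((2*√2)*(10 - 648 + 8*64)/8)/(((8*(-12))*36)) = ((2*√2)*(10 - 648 + 512)/8)/((-96*36)) = ((⅛)*(2*√2)*(-126))/(-3456) = -63*√2/2*(-1/3456) = 7*√2/768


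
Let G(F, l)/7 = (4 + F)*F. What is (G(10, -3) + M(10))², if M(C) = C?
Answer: 980100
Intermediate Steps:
G(F, l) = 7*F*(4 + F) (G(F, l) = 7*((4 + F)*F) = 7*(F*(4 + F)) = 7*F*(4 + F))
(G(10, -3) + M(10))² = (7*10*(4 + 10) + 10)² = (7*10*14 + 10)² = (980 + 10)² = 990² = 980100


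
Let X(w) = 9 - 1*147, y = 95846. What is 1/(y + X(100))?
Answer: 1/95708 ≈ 1.0448e-5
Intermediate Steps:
X(w) = -138 (X(w) = 9 - 147 = -138)
1/(y + X(100)) = 1/(95846 - 138) = 1/95708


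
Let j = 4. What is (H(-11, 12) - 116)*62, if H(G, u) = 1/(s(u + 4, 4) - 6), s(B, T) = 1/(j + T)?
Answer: -338520/47 ≈ -7202.6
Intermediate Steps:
s(B, T) = 1/(4 + T)
H(G, u) = -8/47 (H(G, u) = 1/(1/(4 + 4) - 6) = 1/(1/8 - 6) = 1/(⅛ - 6) = 1/(-47/8) = -8/47)
(H(-11, 12) - 116)*62 = (-8/47 - 116)*62 = -5460/47*62 = -338520/47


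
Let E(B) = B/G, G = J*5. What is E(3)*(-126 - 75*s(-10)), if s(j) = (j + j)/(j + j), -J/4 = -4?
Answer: -603/80 ≈ -7.5375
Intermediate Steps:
J = 16 (J = -4*(-4) = 16)
s(j) = 1 (s(j) = (2*j)/((2*j)) = (2*j)*(1/(2*j)) = 1)
G = 80 (G = 16*5 = 80)
E(B) = B/80
E(3)*(-126 - 75*s(-10)) = ((1/80)*3)*(-126 - 75*1) = 3*(-126 - 75)/80 = (3/80)*(-201) = -603/80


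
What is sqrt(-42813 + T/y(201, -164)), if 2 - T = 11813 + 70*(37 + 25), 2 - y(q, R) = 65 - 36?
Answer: 10*I*sqrt(34194)/9 ≈ 205.46*I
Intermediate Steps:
y(q, R) = -27 (y(q, R) = 2 - (65 - 36) = 2 - 1*29 = 2 - 29 = -27)
T = -16151 (T = 2 - (11813 + 70*(37 + 25)) = 2 - (11813 + 70*62) = 2 - (11813 + 4340) = 2 - 1*16153 = 2 - 16153 = -16151)
sqrt(-42813 + T/y(201, -164)) = sqrt(-42813 - 16151/(-27)) = sqrt(-42813 - 16151*(-1/27)) = sqrt(-42813 + 16151/27) = sqrt(-1139800/27) = 10*I*sqrt(34194)/9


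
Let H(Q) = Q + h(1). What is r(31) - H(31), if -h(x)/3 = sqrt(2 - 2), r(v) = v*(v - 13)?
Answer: 527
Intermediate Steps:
r(v) = v*(-13 + v)
h(x) = 0 (h(x) = -3*sqrt(2 - 2) = -3*sqrt(0) = -3*0 = 0)
H(Q) = Q (H(Q) = Q + 0 = Q)
r(31) - H(31) = 31*(-13 + 31) - 1*31 = 31*18 - 31 = 558 - 31 = 527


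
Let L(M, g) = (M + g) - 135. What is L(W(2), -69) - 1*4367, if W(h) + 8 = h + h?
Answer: -4575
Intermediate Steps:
W(h) = -8 + 2*h (W(h) = -8 + (h + h) = -8 + 2*h)
L(M, g) = -135 + M + g
L(W(2), -69) - 1*4367 = (-135 + (-8 + 2*2) - 69) - 1*4367 = (-135 + (-8 + 4) - 69) - 4367 = (-135 - 4 - 69) - 4367 = -208 - 4367 = -4575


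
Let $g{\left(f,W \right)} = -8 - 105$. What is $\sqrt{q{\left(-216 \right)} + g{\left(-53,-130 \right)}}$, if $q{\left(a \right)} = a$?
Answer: $i \sqrt{329} \approx 18.138 i$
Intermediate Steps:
$g{\left(f,W \right)} = -113$ ($g{\left(f,W \right)} = -8 - 105 = -113$)
$\sqrt{q{\left(-216 \right)} + g{\left(-53,-130 \right)}} = \sqrt{-216 - 113} = \sqrt{-329} = i \sqrt{329}$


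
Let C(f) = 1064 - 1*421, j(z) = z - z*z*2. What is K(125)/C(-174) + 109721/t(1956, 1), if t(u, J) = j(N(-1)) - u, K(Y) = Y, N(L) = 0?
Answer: -70306103/1257708 ≈ -55.900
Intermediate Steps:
j(z) = z - 2*z² (j(z) = z - z²*2 = z - 2*z²)
t(u, J) = -u (t(u, J) = 0*(1 - 2*0) - u = 0*(1 + 0) - u = 0*1 - u = 0 - u = -u)
C(f) = 643 (C(f) = 1064 - 421 = 643)
K(125)/C(-174) + 109721/t(1956, 1) = 125/643 + 109721/((-1*1956)) = 125*(1/643) + 109721/(-1956) = 125/643 + 109721*(-1/1956) = 125/643 - 109721/1956 = -70306103/1257708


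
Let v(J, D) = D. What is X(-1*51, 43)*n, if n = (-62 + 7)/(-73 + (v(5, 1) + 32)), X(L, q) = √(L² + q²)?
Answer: 55*√178/8 ≈ 91.724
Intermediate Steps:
n = 11/8 (n = (-62 + 7)/(-73 + (1 + 32)) = -55/(-73 + 33) = -55/(-40) = -55*(-1/40) = 11/8 ≈ 1.3750)
X(-1*51, 43)*n = √((-1*51)² + 43²)*(11/8) = √((-51)² + 1849)*(11/8) = √(2601 + 1849)*(11/8) = √4450*(11/8) = (5*√178)*(11/8) = 55*√178/8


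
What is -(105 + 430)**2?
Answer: -286225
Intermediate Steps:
-(105 + 430)**2 = -1*535**2 = -1*286225 = -286225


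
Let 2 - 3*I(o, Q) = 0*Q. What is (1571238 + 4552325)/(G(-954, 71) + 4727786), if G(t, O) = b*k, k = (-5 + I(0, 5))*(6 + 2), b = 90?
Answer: 6123563/4724666 ≈ 1.2961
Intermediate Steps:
I(o, Q) = ⅔ (I(o, Q) = ⅔ - 0*Q = ⅔ - ⅓*0 = ⅔ + 0 = ⅔)
k = -104/3 (k = (-5 + ⅔)*(6 + 2) = -13/3*8 = -104/3 ≈ -34.667)
G(t, O) = -3120 (G(t, O) = 90*(-104/3) = -3120)
(1571238 + 4552325)/(G(-954, 71) + 4727786) = (1571238 + 4552325)/(-3120 + 4727786) = 6123563/4724666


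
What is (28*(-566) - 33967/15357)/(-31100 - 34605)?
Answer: 243411703/1009031685 ≈ 0.24123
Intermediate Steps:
(28*(-566) - 33967/15357)/(-31100 - 34605) = (-15848 - 33967*1/15357)/(-65705) = (-15848 - 33967/15357)*(-1/65705) = -243411703/15357*(-1/65705) = 243411703/1009031685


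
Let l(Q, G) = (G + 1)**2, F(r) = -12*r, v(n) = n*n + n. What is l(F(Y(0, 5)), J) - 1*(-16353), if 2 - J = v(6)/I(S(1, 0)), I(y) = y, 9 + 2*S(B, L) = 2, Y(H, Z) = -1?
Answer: 16578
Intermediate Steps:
S(B, L) = -7/2 (S(B, L) = -9/2 + (1/2)*2 = -9/2 + 1 = -7/2)
v(n) = n + n**2 (v(n) = n**2 + n = n + n**2)
J = 14 (J = 2 - 6*(1 + 6)/(-7/2) = 2 - 6*7*(-2)/7 = 2 - 42*(-2)/7 = 2 - 1*(-12) = 2 + 12 = 14)
l(Q, G) = (1 + G)**2
l(F(Y(0, 5)), J) - 1*(-16353) = (1 + 14)**2 - 1*(-16353) = 15**2 + 16353 = 225 + 16353 = 16578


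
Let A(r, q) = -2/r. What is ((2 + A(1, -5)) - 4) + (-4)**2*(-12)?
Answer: -196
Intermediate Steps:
((2 + A(1, -5)) - 4) + (-4)**2*(-12) = ((2 - 2/1) - 4) + (-4)**2*(-12) = ((2 - 2*1) - 4) + 16*(-12) = ((2 - 2) - 4) - 192 = (0 - 4) - 192 = -4 - 192 = -196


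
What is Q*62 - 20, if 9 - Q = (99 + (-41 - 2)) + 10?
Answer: -3554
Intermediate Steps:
Q = -57 (Q = 9 - ((99 + (-41 - 2)) + 10) = 9 - ((99 - 43) + 10) = 9 - (56 + 10) = 9 - 1*66 = 9 - 66 = -57)
Q*62 - 20 = -57*62 - 20 = -3534 - 20 = -3554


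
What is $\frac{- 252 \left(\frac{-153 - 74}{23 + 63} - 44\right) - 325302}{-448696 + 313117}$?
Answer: $\frac{4494200}{1943299} \approx 2.3127$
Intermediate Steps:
$\frac{- 252 \left(\frac{-153 - 74}{23 + 63} - 44\right) - 325302}{-448696 + 313117} = \frac{- 252 \left(- \frac{227}{86} - 44\right) - 325302}{-135579} = \left(- 252 \left(\left(-227\right) \frac{1}{86} - 44\right) - 325302\right) \left(- \frac{1}{135579}\right) = \left(- 252 \left(- \frac{227}{86} - 44\right) - 325302\right) \left(- \frac{1}{135579}\right) = \left(\left(-252\right) \left(- \frac{4011}{86}\right) - 325302\right) \left(- \frac{1}{135579}\right) = \left(\frac{505386}{43} - 325302\right) \left(- \frac{1}{135579}\right) = \left(- \frac{13482600}{43}\right) \left(- \frac{1}{135579}\right) = \frac{4494200}{1943299}$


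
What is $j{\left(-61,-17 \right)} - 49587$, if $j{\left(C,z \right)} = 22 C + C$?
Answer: $-50990$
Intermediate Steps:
$j{\left(C,z \right)} = 23 C$
$j{\left(-61,-17 \right)} - 49587 = 23 \left(-61\right) - 49587 = -1403 - 49587 = -50990$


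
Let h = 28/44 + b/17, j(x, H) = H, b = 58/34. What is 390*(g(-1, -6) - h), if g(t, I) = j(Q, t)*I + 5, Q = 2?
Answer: 12724530/3179 ≈ 4002.7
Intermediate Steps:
b = 29/17 (b = 58*(1/34) = 29/17 ≈ 1.7059)
h = 2342/3179 (h = 28/44 + (29/17)/17 = 28*(1/44) + (29/17)*(1/17) = 7/11 + 29/289 = 2342/3179 ≈ 0.73671)
g(t, I) = 5 + I*t (g(t, I) = t*I + 5 = I*t + 5 = 5 + I*t)
390*(g(-1, -6) - h) = 390*((5 - 6*(-1)) - 1*2342/3179) = 390*((5 + 6) - 2342/3179) = 390*(11 - 2342/3179) = 390*(32627/3179) = 12724530/3179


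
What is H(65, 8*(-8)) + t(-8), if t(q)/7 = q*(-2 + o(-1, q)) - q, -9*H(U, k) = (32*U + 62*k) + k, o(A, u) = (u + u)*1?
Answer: 11528/9 ≈ 1280.9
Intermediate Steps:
o(A, u) = 2*u (o(A, u) = (2*u)*1 = 2*u)
H(U, k) = -7*k - 32*U/9 (H(U, k) = -((32*U + 62*k) + k)/9 = -(32*U + 63*k)/9 = -7*k - 32*U/9)
t(q) = -7*q + 7*q*(-2 + 2*q) (t(q) = 7*(q*(-2 + 2*q) - q) = 7*(-q + q*(-2 + 2*q)) = -7*q + 7*q*(-2 + 2*q))
H(65, 8*(-8)) + t(-8) = (-56*(-8) - 32/9*65) + 7*(-8)*(-3 + 2*(-8)) = (-7*(-64) - 2080/9) + 7*(-8)*(-3 - 16) = (448 - 2080/9) + 7*(-8)*(-19) = 1952/9 + 1064 = 11528/9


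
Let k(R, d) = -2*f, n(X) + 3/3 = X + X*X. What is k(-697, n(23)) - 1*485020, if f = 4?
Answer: -485028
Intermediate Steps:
n(X) = -1 + X + X**2 (n(X) = -1 + (X + X*X) = -1 + (X + X**2) = -1 + X + X**2)
k(R, d) = -8 (k(R, d) = -2*4 = -8)
k(-697, n(23)) - 1*485020 = -8 - 1*485020 = -8 - 485020 = -485028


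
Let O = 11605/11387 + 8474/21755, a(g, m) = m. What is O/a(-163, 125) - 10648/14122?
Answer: -8547180897553/11507766251875 ≈ -0.74273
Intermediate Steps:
O = 18366327/13038115 (O = 11605*(1/11387) + 8474*(1/21755) = 11605/11387 + 446/1145 = 18366327/13038115 ≈ 1.4087)
O/a(-163, 125) - 10648/14122 = (18366327/13038115)/125 - 10648/14122 = (18366327/13038115)*(1/125) - 10648*1/14122 = 18366327/1629764375 - 5324/7061 = -8547180897553/11507766251875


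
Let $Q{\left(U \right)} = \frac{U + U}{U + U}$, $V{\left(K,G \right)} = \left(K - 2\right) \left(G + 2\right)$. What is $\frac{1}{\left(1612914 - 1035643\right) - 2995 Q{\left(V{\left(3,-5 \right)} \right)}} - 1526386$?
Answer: $- \frac{876566846535}{574276} \approx -1.5264 \cdot 10^{6}$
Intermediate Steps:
$V{\left(K,G \right)} = \left(-2 + K\right) \left(2 + G\right)$
$Q{\left(U \right)} = 1$ ($Q{\left(U \right)} = \frac{2 U}{2 U} = 2 U \frac{1}{2 U} = 1$)
$\frac{1}{\left(1612914 - 1035643\right) - 2995 Q{\left(V{\left(3,-5 \right)} \right)}} - 1526386 = \frac{1}{\left(1612914 - 1035643\right) - 2995} - 1526386 = \frac{1}{577271 - 2995} - 1526386 = \frac{1}{574276} - 1526386 = - \frac{876566846535}{574276}$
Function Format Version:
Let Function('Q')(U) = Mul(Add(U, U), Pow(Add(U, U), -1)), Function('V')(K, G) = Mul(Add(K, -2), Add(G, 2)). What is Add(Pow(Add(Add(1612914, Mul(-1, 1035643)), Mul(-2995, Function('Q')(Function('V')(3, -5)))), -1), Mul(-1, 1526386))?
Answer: Rational(-876566846535, 574276) ≈ -1.5264e+6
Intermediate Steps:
Function('V')(K, G) = Mul(Add(-2, K), Add(2, G))
Function('Q')(U) = 1 (Function('Q')(U) = Mul(Mul(2, U), Pow(Mul(2, U), -1)) = Mul(Mul(2, U), Mul(Rational(1, 2), Pow(U, -1))) = 1)
Add(Pow(Add(Add(1612914, Mul(-1, 1035643)), Mul(-2995, Function('Q')(Function('V')(3, -5)))), -1), Mul(-1, 1526386)) = Add(Pow(Add(Add(1612914, Mul(-1, 1035643)), Mul(-2995, 1)), -1), Mul(-1, 1526386)) = Add(Pow(Add(Add(1612914, -1035643), -2995), -1), -1526386) = Add(Pow(Add(577271, -2995), -1), -1526386) = Add(Pow(574276, -1), -1526386) = Add(Rational(1, 574276), -1526386) = Rational(-876566846535, 574276)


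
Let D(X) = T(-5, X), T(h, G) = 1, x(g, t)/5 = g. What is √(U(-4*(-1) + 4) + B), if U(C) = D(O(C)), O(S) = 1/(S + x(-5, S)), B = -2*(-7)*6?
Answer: √85 ≈ 9.2195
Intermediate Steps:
x(g, t) = 5*g
B = 84 (B = 14*6 = 84)
O(S) = 1/(-25 + S) (O(S) = 1/(S + 5*(-5)) = 1/(S - 25) = 1/(-25 + S))
D(X) = 1
U(C) = 1
√(U(-4*(-1) + 4) + B) = √(1 + 84) = √85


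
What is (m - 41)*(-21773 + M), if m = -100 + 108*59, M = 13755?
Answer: -49960158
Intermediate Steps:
m = 6272 (m = -100 + 6372 = 6272)
(m - 41)*(-21773 + M) = (6272 - 41)*(-21773 + 13755) = 6231*(-8018) = -49960158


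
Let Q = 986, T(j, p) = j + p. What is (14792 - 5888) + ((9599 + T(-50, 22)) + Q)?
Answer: 19461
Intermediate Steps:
(14792 - 5888) + ((9599 + T(-50, 22)) + Q) = (14792 - 5888) + ((9599 + (-50 + 22)) + 986) = 8904 + ((9599 - 28) + 986) = 8904 + (9571 + 986) = 8904 + 10557 = 19461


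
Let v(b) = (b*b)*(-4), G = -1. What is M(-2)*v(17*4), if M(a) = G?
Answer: 18496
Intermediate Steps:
M(a) = -1
v(b) = -4*b² (v(b) = b²*(-4) = -4*b²)
M(-2)*v(17*4) = -(-4)*(17*4)² = -(-4)*68² = -(-4)*4624 = -1*(-18496) = 18496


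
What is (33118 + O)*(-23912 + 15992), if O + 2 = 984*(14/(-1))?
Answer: -153172800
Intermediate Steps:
O = -13778 (O = -2 + 984*(14/(-1)) = -2 + 984*(14*(-1)) = -2 + 984*(-14) = -2 - 13776 = -13778)
(33118 + O)*(-23912 + 15992) = (33118 - 13778)*(-23912 + 15992) = 19340*(-7920) = -153172800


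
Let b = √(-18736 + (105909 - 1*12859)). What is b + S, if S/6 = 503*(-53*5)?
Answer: -799770 + √74314 ≈ -7.9950e+5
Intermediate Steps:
S = -799770 (S = 6*(503*(-53*5)) = 6*(503*(-265)) = 6*(-133295) = -799770)
b = √74314 (b = √(-18736 + (105909 - 12859)) = √(-18736 + 93050) = √74314 ≈ 272.61)
b + S = √74314 - 799770 = -799770 + √74314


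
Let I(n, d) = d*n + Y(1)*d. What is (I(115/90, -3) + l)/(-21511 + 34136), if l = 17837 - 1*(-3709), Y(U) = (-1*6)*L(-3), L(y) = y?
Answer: 128929/75750 ≈ 1.7020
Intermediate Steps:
Y(U) = 18 (Y(U) = -1*6*(-3) = -6*(-3) = 18)
l = 21546 (l = 17837 + 3709 = 21546)
I(n, d) = 18*d + d*n (I(n, d) = d*n + 18*d = 18*d + d*n)
(I(115/90, -3) + l)/(-21511 + 34136) = (-3*(18 + 115/90) + 21546)/(-21511 + 34136) = (-3*(18 + 115*(1/90)) + 21546)/12625 = (-3*(18 + 23/18) + 21546)*(1/12625) = (-3*347/18 + 21546)*(1/12625) = (-347/6 + 21546)*(1/12625) = (128929/6)*(1/12625) = 128929/75750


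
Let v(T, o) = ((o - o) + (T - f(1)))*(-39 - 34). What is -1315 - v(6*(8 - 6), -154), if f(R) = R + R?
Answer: -585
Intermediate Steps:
f(R) = 2*R
v(T, o) = 146 - 73*T (v(T, o) = ((o - o) + (T - 2))*(-39 - 34) = (0 + (T - 1*2))*(-73) = (0 + (T - 2))*(-73) = (0 + (-2 + T))*(-73) = (-2 + T)*(-73) = 146 - 73*T)
-1315 - v(6*(8 - 6), -154) = -1315 - (146 - 438*(8 - 6)) = -1315 - (146 - 438*2) = -1315 - (146 - 73*12) = -1315 - (146 - 876) = -1315 - 1*(-730) = -1315 + 730 = -585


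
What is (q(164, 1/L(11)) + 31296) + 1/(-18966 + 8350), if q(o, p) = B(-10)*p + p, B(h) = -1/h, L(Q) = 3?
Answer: 4983633413/159240 ≈ 31296.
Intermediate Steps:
q(o, p) = 11*p/10 (q(o, p) = (-1/(-10))*p + p = (-1*(-⅒))*p + p = p/10 + p = 11*p/10)
(q(164, 1/L(11)) + 31296) + 1/(-18966 + 8350) = ((11/10)/3 + 31296) + 1/(-18966 + 8350) = ((11/10)*(⅓) + 31296) + 1/(-10616) = (11/30 + 31296) - 1/10616 = 938891/30 - 1/10616 = 4983633413/159240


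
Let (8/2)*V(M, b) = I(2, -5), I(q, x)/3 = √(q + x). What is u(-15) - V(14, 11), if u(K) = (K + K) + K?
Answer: -45 - 3*I*√3/4 ≈ -45.0 - 1.299*I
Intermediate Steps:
I(q, x) = 3*√(q + x)
V(M, b) = 3*I*√3/4 (V(M, b) = (3*√(2 - 5))/4 = (3*√(-3))/4 = (3*(I*√3))/4 = (3*I*√3)/4 = 3*I*√3/4)
u(K) = 3*K (u(K) = 2*K + K = 3*K)
u(-15) - V(14, 11) = 3*(-15) - 3*I*√3/4 = -45 - 3*I*√3/4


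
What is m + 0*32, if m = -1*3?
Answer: -3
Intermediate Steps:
m = -3
m + 0*32 = -3 + 0*32 = -3 + 0 = -3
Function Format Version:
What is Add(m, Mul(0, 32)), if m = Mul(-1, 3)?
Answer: -3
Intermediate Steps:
m = -3
Add(m, Mul(0, 32)) = Add(-3, Mul(0, 32)) = Add(-3, 0) = -3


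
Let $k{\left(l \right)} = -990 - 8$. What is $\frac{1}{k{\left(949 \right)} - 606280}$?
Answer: $- \frac{1}{607278} \approx -1.6467 \cdot 10^{-6}$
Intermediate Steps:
$k{\left(l \right)} = -998$ ($k{\left(l \right)} = -990 - 8 = -998$)
$\frac{1}{k{\left(949 \right)} - 606280} = \frac{1}{-998 - 606280} = \frac{1}{-607278} = - \frac{1}{607278}$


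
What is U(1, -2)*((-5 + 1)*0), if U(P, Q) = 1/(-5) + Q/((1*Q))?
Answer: 0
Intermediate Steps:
U(P, Q) = ⅘ (U(P, Q) = 1*(-⅕) + Q/Q = -⅕ + 1 = ⅘)
U(1, -2)*((-5 + 1)*0) = 4*((-5 + 1)*0)/5 = 4*(-4*0)/5 = (⅘)*0 = 0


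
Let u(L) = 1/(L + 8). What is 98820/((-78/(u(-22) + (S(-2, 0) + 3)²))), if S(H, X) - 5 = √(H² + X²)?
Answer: -11520765/91 ≈ -1.2660e+5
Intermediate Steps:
u(L) = 1/(8 + L)
S(H, X) = 5 + √(H² + X²)
98820/((-78/(u(-22) + (S(-2, 0) + 3)²))) = 98820/((-78/(1/(8 - 22) + ((5 + √((-2)² + 0²)) + 3)²))) = 98820/((-78/(1/(-14) + ((5 + √(4 + 0)) + 3)²))) = 98820/((-78/(-1/14 + ((5 + √4) + 3)²))) = 98820/((-78/(-1/14 + ((5 + 2) + 3)²))) = 98820/((-78/(-1/14 + (7 + 3)²))) = 98820/((-78/(-1/14 + 10²))) = 98820/((-78/(-1/14 + 100))) = 98820/((-78/1399/14)) = 98820/((-78*14/1399)) = 98820/(-1092/1399) = 98820*(-1399/1092) = -11520765/91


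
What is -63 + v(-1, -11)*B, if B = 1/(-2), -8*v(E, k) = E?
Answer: -1009/16 ≈ -63.063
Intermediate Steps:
v(E, k) = -E/8
B = -1/2 ≈ -0.50000
-63 + v(-1, -11)*B = -63 - 1/8*(-1)*(-1/2) = -63 + (1/8)*(-1/2) = -63 - 1/16 = -1009/16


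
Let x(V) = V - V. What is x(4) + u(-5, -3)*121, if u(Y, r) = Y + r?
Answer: -968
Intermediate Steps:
x(V) = 0
x(4) + u(-5, -3)*121 = 0 + (-5 - 3)*121 = 0 - 8*121 = 0 - 968 = -968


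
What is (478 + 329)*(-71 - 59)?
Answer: -104910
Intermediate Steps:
(478 + 329)*(-71 - 59) = 807*(-130) = -104910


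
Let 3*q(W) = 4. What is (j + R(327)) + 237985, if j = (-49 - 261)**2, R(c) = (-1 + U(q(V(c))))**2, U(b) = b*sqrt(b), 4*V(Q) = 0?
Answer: 9020386/27 - 16*sqrt(3)/9 ≈ 3.3409e+5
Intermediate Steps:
V(Q) = 0 (V(Q) = (1/4)*0 = 0)
q(W) = 4/3 (q(W) = (1/3)*4 = 4/3)
U(b) = b**(3/2)
R(c) = (-1 + 8*sqrt(3)/9)**2 (R(c) = (-1 + (4/3)**(3/2))**2 = (-1 + 8*sqrt(3)/9)**2)
j = 96100 (j = (-310)**2 = 96100)
(j + R(327)) + 237985 = (96100 + (91/27 - 16*sqrt(3)/9)) + 237985 = (2594791/27 - 16*sqrt(3)/9) + 237985 = 9020386/27 - 16*sqrt(3)/9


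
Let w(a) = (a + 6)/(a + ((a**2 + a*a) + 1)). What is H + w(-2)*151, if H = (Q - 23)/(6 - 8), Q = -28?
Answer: 1565/14 ≈ 111.79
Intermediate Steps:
w(a) = (6 + a)/(1 + a + 2*a**2) (w(a) = (6 + a)/(a + ((a**2 + a**2) + 1)) = (6 + a)/(a + (2*a**2 + 1)) = (6 + a)/(a + (1 + 2*a**2)) = (6 + a)/(1 + a + 2*a**2))
H = 51/2 (H = (-28 - 23)/(6 - 8) = -51/(-2) = -51*(-1/2) = 51/2 ≈ 25.500)
H + w(-2)*151 = 51/2 + ((6 - 2)/(1 - 2 + 2*(-2)**2))*151 = 51/2 + (4/(1 - 2 + 2*4))*151 = 51/2 + (4/(1 - 2 + 8))*151 = 51/2 + (4/7)*151 = 51/2 + 604/7 = 1565/14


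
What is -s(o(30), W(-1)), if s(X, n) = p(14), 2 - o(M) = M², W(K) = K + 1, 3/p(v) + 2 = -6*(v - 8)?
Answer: 3/38 ≈ 0.078947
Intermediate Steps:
p(v) = 3/(46 - 6*v) (p(v) = 3/(-2 - 6*(v - 8)) = 3/(-2 - 6*(-8 + v)) = 3/(-2 + (48 - 6*v)) = 3/(46 - 6*v))
W(K) = 1 + K
o(M) = 2 - M²
s(X, n) = -3/38 (s(X, n) = -3/(-46 + 6*14) = -3/(-46 + 84) = -3/38)
-s(o(30), W(-1)) = -1*(-3/38) = 3/38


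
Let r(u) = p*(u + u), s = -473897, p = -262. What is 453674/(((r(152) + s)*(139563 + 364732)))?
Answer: -453674/279149975775 ≈ -1.6252e-6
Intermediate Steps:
r(u) = -524*u (r(u) = -262*(u + u) = -524*u)
453674/(((r(152) + s)*(139563 + 364732))) = 453674/(((-524*152 - 473897)*(139563 + 364732))) = 453674/(((-79648 - 473897)*504295)) = 453674/((-553545*504295)) = 453674/(-279149975775) = 453674*(-1/279149975775) = -453674/279149975775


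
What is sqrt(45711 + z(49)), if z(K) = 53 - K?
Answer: sqrt(45715) ≈ 213.81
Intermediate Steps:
sqrt(45711 + z(49)) = sqrt(45711 + (53 - 1*49)) = sqrt(45711 + (53 - 49)) = sqrt(45711 + 4) = sqrt(45715)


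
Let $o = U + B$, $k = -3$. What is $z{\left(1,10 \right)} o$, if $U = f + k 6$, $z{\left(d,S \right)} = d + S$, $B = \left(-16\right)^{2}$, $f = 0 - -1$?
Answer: $2629$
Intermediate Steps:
$f = 1$ ($f = 0 + 1 = 1$)
$B = 256$
$z{\left(d,S \right)} = S + d$
$U = -17$ ($U = 1 - 18 = -17$)
$o = 239$ ($o = -17 + 256 = 239$)
$z{\left(1,10 \right)} o = \left(10 + 1\right) 239 = 11 \cdot 239 = 2629$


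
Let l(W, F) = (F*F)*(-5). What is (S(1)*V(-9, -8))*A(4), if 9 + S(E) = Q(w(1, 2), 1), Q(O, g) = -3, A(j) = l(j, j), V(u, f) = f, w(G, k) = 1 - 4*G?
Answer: -7680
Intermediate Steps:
l(W, F) = -5*F² (l(W, F) = F²*(-5) = -5*F²)
A(j) = -5*j²
S(E) = -12 (S(E) = -9 - 3 = -12)
(S(1)*V(-9, -8))*A(4) = (-12*(-8))*(-5*4²) = 96*(-5*16) = 96*(-80) = -7680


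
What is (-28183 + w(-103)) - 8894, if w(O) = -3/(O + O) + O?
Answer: -7659077/206 ≈ -37180.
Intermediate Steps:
w(O) = O - 3/(2*O) (w(O) = -3/(2*O) + O = O - 3/(2*O))
(-28183 + w(-103)) - 8894 = (-28183 + (-103 - 3/2/(-103))) - 8894 = (-28183 + (-103 - 3/2*(-1/103))) - 8894 = (-28183 + (-103 + 3/206)) - 8894 = (-28183 - 21215/206) - 8894 = -5826913/206 - 8894 = -7659077/206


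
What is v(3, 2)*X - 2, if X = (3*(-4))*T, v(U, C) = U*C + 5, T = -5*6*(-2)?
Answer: -7922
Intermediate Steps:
T = 60 (T = -30*(-2) = 60)
v(U, C) = 5 + C*U (v(U, C) = C*U + 5 = 5 + C*U)
X = -720 (X = (3*(-4))*60 = -12*60 = -720)
v(3, 2)*X - 2 = (5 + 2*3)*(-720) - 2 = (5 + 6)*(-720) - 2 = 11*(-720) - 2 = -7920 - 2 = -7922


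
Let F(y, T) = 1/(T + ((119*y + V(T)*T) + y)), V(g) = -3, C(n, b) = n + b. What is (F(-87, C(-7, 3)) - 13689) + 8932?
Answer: -49625025/10432 ≈ -4757.0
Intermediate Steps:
C(n, b) = b + n
F(y, T) = 1/(-2*T + 120*y) (F(y, T) = 1/(T + ((119*y - 3*T) + y)) = 1/(T + ((-3*T + 119*y) + y)) = 1/(T + (-3*T + 120*y)) = 1/(-2*T + 120*y))
(F(-87, C(-7, 3)) - 13689) + 8932 = (1/(2*(-(3 - 7) + 60*(-87))) - 13689) + 8932 = (1/(2*(-1*(-4) - 5220)) - 13689) + 8932 = (1/(2*(4 - 5220)) - 13689) + 8932 = ((½)/(-5216) - 13689) + 8932 = ((½)*(-1/5216) - 13689) + 8932 = (-1/10432 - 13689) + 8932 = -142803649/10432 + 8932 = -49625025/10432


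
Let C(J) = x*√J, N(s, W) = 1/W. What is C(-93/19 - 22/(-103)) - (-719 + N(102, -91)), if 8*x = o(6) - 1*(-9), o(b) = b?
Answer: 65430/91 + 15*I*√17928077/15656 ≈ 719.01 + 4.0567*I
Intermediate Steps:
x = 15/8 (x = (6 - 1*(-9))/8 = (6 + 9)/8 = (⅛)*15 = 15/8 ≈ 1.8750)
C(J) = 15*√J/8
C(-93/19 - 22/(-103)) - (-719 + N(102, -91)) = 15*√(-93/19 - 22/(-103))/8 - (-719 + 1/(-91)) = 15*√(-93*1/19 - 22*(-1/103))/8 - (-719 - 1/91) = 15*√(-93/19 + 22/103)/8 - 1*(-65430/91) = 15*√(-9161/1957)/8 + 65430/91 = 15*(I*√17928077/1957)/8 + 65430/91 = 15*I*√17928077/15656 + 65430/91 = 65430/91 + 15*I*√17928077/15656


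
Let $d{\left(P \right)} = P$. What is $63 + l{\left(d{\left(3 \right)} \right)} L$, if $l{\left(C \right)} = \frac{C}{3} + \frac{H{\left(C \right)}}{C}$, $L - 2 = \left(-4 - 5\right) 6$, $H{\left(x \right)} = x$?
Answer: $-41$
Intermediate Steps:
$L = -52$ ($L = 2 + \left(-4 - 5\right) 6 = 2 - 54 = -52$)
$l{\left(C \right)} = 1 + \frac{C}{3}$ ($l{\left(C \right)} = \frac{C}{3} + \frac{C}{C} = C \frac{1}{3} + 1 = \frac{C}{3} + 1 = 1 + \frac{C}{3}$)
$63 + l{\left(d{\left(3 \right)} \right)} L = 63 + \left(1 + \frac{1}{3} \cdot 3\right) \left(-52\right) = 63 + \left(1 + 1\right) \left(-52\right) = 63 + 2 \left(-52\right) = 63 - 104 = -41$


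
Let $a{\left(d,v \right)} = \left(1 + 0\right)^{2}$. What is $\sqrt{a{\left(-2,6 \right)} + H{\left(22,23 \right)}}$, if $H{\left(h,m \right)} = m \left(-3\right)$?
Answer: $2 i \sqrt{17} \approx 8.2462 i$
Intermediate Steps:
$H{\left(h,m \right)} = - 3 m$
$a{\left(d,v \right)} = 1$ ($a{\left(d,v \right)} = 1^{2} = 1$)
$\sqrt{a{\left(-2,6 \right)} + H{\left(22,23 \right)}} = \sqrt{1 - 69} = \sqrt{-68} = 2 i \sqrt{17}$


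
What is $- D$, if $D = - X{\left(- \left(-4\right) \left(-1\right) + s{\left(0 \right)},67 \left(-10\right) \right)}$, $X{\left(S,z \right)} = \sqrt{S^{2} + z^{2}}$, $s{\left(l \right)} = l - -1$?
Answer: $\sqrt{448909} \approx 670.01$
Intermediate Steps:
$s{\left(l \right)} = 1 + l$ ($s{\left(l \right)} = l + 1 = 1 + l$)
$D = - \sqrt{448909}$ ($D = - \sqrt{\left(- \left(-4\right) \left(-1\right) + \left(1 + 0\right)\right)^{2} + \left(67 \left(-10\right)\right)^{2}} = - \sqrt{\left(\left(-1\right) 4 + 1\right)^{2} + \left(-670\right)^{2}} = - \sqrt{\left(-4 + 1\right)^{2} + 448900} = - \sqrt{\left(-3\right)^{2} + 448900} = - \sqrt{9 + 448900} = - \sqrt{448909} \approx -670.01$)
$- D = - \left(-1\right) \sqrt{448909} = \sqrt{448909}$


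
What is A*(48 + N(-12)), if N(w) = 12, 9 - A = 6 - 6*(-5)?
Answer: -1620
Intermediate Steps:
A = -27 (A = 9 - (6 - 6*(-5)) = 9 - (6 + 30) = 9 - 1*36 = 9 - 36 = -27)
A*(48 + N(-12)) = -27*(48 + 12) = -27*60 = -1620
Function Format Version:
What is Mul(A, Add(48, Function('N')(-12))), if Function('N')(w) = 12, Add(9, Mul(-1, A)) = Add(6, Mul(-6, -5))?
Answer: -1620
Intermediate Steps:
A = -27 (A = Add(9, Mul(-1, Add(6, Mul(-6, -5)))) = Add(9, Mul(-1, Add(6, 30))) = Add(9, Mul(-1, 36)) = Add(9, -36) = -27)
Mul(A, Add(48, Function('N')(-12))) = Mul(-27, Add(48, 12)) = Mul(-27, 60) = -1620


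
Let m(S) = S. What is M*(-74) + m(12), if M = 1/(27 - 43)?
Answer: 133/8 ≈ 16.625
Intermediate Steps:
M = -1/16 (M = 1/(-16) = -1/16 ≈ -0.062500)
M*(-74) + m(12) = -1/16*(-74) + 12 = 37/8 + 12 = 133/8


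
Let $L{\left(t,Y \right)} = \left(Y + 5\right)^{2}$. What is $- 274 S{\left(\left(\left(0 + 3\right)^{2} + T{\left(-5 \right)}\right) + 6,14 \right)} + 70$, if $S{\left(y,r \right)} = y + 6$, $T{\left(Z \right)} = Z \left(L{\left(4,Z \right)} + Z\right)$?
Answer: $-12534$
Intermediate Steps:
$L{\left(t,Y \right)} = \left(5 + Y\right)^{2}$
$T{\left(Z \right)} = Z \left(Z + \left(5 + Z\right)^{2}\right)$ ($T{\left(Z \right)} = Z \left(\left(5 + Z\right)^{2} + Z\right) = Z \left(Z + \left(5 + Z\right)^{2}\right)$)
$S{\left(y,r \right)} = 6 + y$
$- 274 S{\left(\left(\left(0 + 3\right)^{2} + T{\left(-5 \right)}\right) + 6,14 \right)} + 70 = - 274 \left(6 + \left(\left(\left(0 + 3\right)^{2} - 5 \left(-5 + \left(5 - 5\right)^{2}\right)\right) + 6\right)\right) + 70 = - 274 \left(6 - \left(-15 + 5 \left(-5 + 0^{2}\right)\right)\right) + 70 = - 274 \left(6 - \left(-15 + 5 \left(-5 + 0\right)\right)\right) + 70 = - 274 \left(6 + \left(\left(9 - -25\right) + 6\right)\right) + 70 = - 274 \left(6 + \left(\left(9 + 25\right) + 6\right)\right) + 70 = - 274 \left(6 + \left(34 + 6\right)\right) + 70 = - 274 \left(6 + 40\right) + 70 = \left(-274\right) 46 + 70 = -12604 + 70 = -12534$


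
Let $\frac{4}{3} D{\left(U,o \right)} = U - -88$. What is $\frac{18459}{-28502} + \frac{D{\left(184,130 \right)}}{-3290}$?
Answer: $- \frac{33272259}{46885790} \approx -0.70964$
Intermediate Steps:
$D{\left(U,o \right)} = 66 + \frac{3 U}{4}$ ($D{\left(U,o \right)} = \frac{3 \left(U - -88\right)}{4} = \frac{3 \left(U + 88\right)}{4} = \frac{3 \left(88 + U\right)}{4} = 66 + \frac{3 U}{4}$)
$\frac{18459}{-28502} + \frac{D{\left(184,130 \right)}}{-3290} = \frac{18459}{-28502} + \frac{66 + \frac{3}{4} \cdot 184}{-3290} = 18459 \left(- \frac{1}{28502}\right) + \left(66 + 138\right) \left(- \frac{1}{3290}\right) = - \frac{18459}{28502} + 204 \left(- \frac{1}{3290}\right) = - \frac{18459}{28502} - \frac{102}{1645} = - \frac{33272259}{46885790}$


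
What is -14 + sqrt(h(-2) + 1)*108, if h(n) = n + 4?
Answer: -14 + 108*sqrt(3) ≈ 173.06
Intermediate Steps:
h(n) = 4 + n
-14 + sqrt(h(-2) + 1)*108 = -14 + sqrt((4 - 2) + 1)*108 = -14 + sqrt(2 + 1)*108 = -14 + sqrt(3)*108 = -14 + 108*sqrt(3)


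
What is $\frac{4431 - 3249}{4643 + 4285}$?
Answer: $\frac{197}{1488} \approx 0.13239$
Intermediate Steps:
$\frac{4431 - 3249}{4643 + 4285} = \frac{1182}{8928} = 1182 \cdot \frac{1}{8928} = \frac{197}{1488}$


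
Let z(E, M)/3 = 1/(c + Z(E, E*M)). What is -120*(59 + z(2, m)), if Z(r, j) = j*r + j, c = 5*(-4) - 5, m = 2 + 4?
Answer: -78240/11 ≈ -7112.7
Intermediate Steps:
m = 6
c = -25 (c = -20 - 5 = -25)
Z(r, j) = j + j*r
z(E, M) = 3/(-25 + E*M*(1 + E)) (z(E, M) = 3/(-25 + (E*M)*(1 + E)) = 3/(-25 + E*M*(1 + E)))
-120*(59 + z(2, m)) = -120*(59 + 3/(-25 + 2*6*(1 + 2))) = -120*(59 + 3/(-25 + 2*6*3)) = -120*(59 + 3/(-25 + 36)) = -120*(59 + 3/11) = -120*652/11 = -78240/11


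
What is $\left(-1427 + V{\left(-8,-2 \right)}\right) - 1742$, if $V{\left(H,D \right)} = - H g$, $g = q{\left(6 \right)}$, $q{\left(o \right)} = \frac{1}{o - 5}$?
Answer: $-3161$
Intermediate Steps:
$q{\left(o \right)} = \frac{1}{-5 + o}$
$g = 1$ ($g = \frac{1}{-5 + 6} = 1^{-1} = 1$)
$V{\left(H,D \right)} = - H$ ($V{\left(H,D \right)} = - H 1 = - H$)
$\left(-1427 + V{\left(-8,-2 \right)}\right) - 1742 = \left(-1427 - -8\right) - 1742 = \left(-1427 + 8\right) - 1742 = -1419 - 1742 = -3161$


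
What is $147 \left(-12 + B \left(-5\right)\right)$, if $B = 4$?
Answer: $-4704$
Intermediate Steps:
$147 \left(-12 + B \left(-5\right)\right) = 147 \left(-12 + 4 \left(-5\right)\right) = 147 \left(-12 - 20\right) = 147 \left(-32\right) = -4704$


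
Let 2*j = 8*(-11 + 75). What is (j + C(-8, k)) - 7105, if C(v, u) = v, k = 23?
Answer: -6857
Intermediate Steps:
j = 256 (j = (8*(-11 + 75))/2 = (8*64)/2 = (1/2)*512 = 256)
(j + C(-8, k)) - 7105 = (256 - 8) - 7105 = 248 - 7105 = -6857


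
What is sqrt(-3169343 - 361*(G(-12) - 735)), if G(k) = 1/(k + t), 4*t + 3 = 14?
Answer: 2*I*sqrt(993883381)/37 ≈ 1704.1*I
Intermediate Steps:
t = 11/4 (t = -3/4 + (1/4)*14 = -3/4 + 7/2 = 11/4 ≈ 2.7500)
G(k) = 1/(11/4 + k) (G(k) = 1/(k + 11/4) = 1/(11/4 + k))
sqrt(-3169343 - 361*(G(-12) - 735)) = sqrt(-3169343 - 361*(4/(11 + 4*(-12)) - 735)) = sqrt(-3169343 - 361*(4/(11 - 48) - 735)) = sqrt(-3169343 - 361*(4/(-37) - 735)) = sqrt(-3169343 - 361*(4*(-1/37) - 735)) = sqrt(-3169343 - 361*(-4/37 - 735)) = sqrt(-3169343 - 361*(-27199/37)) = sqrt(-3169343 + 9818839/37) = sqrt(-107446852/37) = 2*I*sqrt(993883381)/37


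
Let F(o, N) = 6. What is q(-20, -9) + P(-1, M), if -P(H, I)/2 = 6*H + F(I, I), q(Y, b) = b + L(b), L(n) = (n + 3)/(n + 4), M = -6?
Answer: -39/5 ≈ -7.8000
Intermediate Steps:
L(n) = (3 + n)/(4 + n)
q(Y, b) = b + (3 + b)/(4 + b)
P(H, I) = -12 - 12*H (P(H, I) = -2*(6*H + 6) = -2*(6 + 6*H) = -12 - 12*H)
q(-20, -9) + P(-1, M) = (3 - 9 - 9*(4 - 9))/(4 - 9) + (-12 - 12*(-1)) = (3 - 9 - 9*(-5))/(-5) + (-12 + 12) = -(3 - 9 + 45)/5 + 0 = -1/5*39 + 0 = -39/5 + 0 = -39/5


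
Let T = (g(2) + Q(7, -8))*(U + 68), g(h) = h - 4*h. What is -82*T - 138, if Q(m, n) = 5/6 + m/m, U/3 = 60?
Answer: 253786/3 ≈ 84595.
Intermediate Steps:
U = 180 (U = 3*60 = 180)
g(h) = -3*h
Q(m, n) = 11/6 (Q(m, n) = 5*(⅙) + 1 = ⅚ + 1 = 11/6)
T = -3100/3 (T = (-3*2 + 11/6)*(180 + 68) = (-6 + 11/6)*248 = -25/6*248 = -3100/3 ≈ -1033.3)
-82*T - 138 = -82*(-3100/3) - 138 = 254200/3 - 138 = 253786/3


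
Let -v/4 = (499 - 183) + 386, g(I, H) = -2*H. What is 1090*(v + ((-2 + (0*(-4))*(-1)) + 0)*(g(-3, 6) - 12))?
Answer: -3008400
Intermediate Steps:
v = -2808 (v = -4*((499 - 183) + 386) = -4*(316 + 386) = -4*702 = -2808)
1090*(v + ((-2 + (0*(-4))*(-1)) + 0)*(g(-3, 6) - 12)) = 1090*(-2808 + ((-2 + (0*(-4))*(-1)) + 0)*(-2*6 - 12)) = 1090*(-2808 + ((-2 + 0*(-1)) + 0)*(-12 - 12)) = 1090*(-2808 + ((-2 + 0) + 0)*(-24)) = 1090*(-2808 + (-2 + 0)*(-24)) = 1090*(-2808 - 2*(-24)) = 1090*(-2808 + 48) = 1090*(-2760) = -3008400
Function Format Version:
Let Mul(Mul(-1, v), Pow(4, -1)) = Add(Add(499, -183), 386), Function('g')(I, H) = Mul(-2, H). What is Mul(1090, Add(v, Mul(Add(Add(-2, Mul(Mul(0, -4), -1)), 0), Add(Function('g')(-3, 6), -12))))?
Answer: -3008400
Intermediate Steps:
v = -2808 (v = Mul(-4, Add(Add(499, -183), 386)) = Mul(-4, Add(316, 386)) = Mul(-4, 702) = -2808)
Mul(1090, Add(v, Mul(Add(Add(-2, Mul(Mul(0, -4), -1)), 0), Add(Function('g')(-3, 6), -12)))) = Mul(1090, Add(-2808, Mul(Add(Add(-2, Mul(Mul(0, -4), -1)), 0), Add(Mul(-2, 6), -12)))) = Mul(1090, Add(-2808, Mul(Add(Add(-2, Mul(0, -1)), 0), Add(-12, -12)))) = Mul(1090, Add(-2808, Mul(Add(Add(-2, 0), 0), -24))) = Mul(1090, Add(-2808, Mul(Add(-2, 0), -24))) = Mul(1090, Add(-2808, Mul(-2, -24))) = Mul(1090, Add(-2808, 48)) = Mul(1090, -2760) = -3008400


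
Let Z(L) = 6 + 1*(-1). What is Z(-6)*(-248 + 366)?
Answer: 590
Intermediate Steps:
Z(L) = 5 (Z(L) = 6 - 1 = 5)
Z(-6)*(-248 + 366) = 5*(-248 + 366) = 5*118 = 590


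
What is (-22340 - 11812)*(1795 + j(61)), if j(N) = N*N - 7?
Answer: -188143368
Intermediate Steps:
j(N) = -7 + N² (j(N) = N² - 7 = -7 + N²)
(-22340 - 11812)*(1795 + j(61)) = (-22340 - 11812)*(1795 + (-7 + 61²)) = -34152*(1795 + (-7 + 3721)) = -34152*(1795 + 3714) = -34152*5509 = -188143368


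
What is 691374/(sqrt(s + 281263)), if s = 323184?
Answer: 691374*sqrt(604447)/604447 ≈ 889.27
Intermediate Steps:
691374/(sqrt(s + 281263)) = 691374/(sqrt(323184 + 281263)) = 691374/(sqrt(604447)) = 691374*(sqrt(604447)/604447) = 691374*sqrt(604447)/604447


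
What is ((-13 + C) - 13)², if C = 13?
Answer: 169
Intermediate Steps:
((-13 + C) - 13)² = ((-13 + 13) - 13)² = (0 - 13)² = (-13)² = 169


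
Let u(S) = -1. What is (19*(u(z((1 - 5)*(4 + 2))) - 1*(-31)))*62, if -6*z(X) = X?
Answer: 35340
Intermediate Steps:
z(X) = -X/6
(19*(u(z((1 - 5)*(4 + 2))) - 1*(-31)))*62 = (19*(-1 - 1*(-31)))*62 = (19*(-1 + 31))*62 = (19*30)*62 = 570*62 = 35340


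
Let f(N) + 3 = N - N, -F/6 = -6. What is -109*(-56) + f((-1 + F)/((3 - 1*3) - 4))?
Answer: 6101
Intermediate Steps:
F = 36 (F = -6*(-6) = 36)
f(N) = -3 (f(N) = -3 + (N - N) = -3 + 0 = -3)
-109*(-56) + f((-1 + F)/((3 - 1*3) - 4)) = -109*(-56) - 3 = 6104 - 3 = 6101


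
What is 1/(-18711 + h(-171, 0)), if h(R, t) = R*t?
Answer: -1/18711 ≈ -5.3444e-5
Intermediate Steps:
1/(-18711 + h(-171, 0)) = 1/(-18711 - 171*0) = 1/(-18711 + 0) = 1/(-18711) = -1/18711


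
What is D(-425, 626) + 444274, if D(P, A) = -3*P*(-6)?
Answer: 436624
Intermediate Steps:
D(P, A) = 18*P
D(-425, 626) + 444274 = 18*(-425) + 444274 = -7650 + 444274 = 436624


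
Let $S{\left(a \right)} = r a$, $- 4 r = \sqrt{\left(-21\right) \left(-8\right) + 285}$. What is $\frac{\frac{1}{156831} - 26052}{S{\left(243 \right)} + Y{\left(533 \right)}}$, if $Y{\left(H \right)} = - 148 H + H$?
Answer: $\frac{1707325208762992}{5133356640079263} - \frac{147087403596 \sqrt{453}}{570372960008807} \approx 0.32711$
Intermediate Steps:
$Y{\left(H \right)} = - 147 H$
$r = - \frac{\sqrt{453}}{4}$ ($r = - \frac{\sqrt{\left(-21\right) \left(-8\right) + 285}}{4} = - \frac{\sqrt{168 + 285}}{4} = - \frac{\sqrt{453}}{4} \approx -5.3209$)
$S{\left(a \right)} = - \frac{a \sqrt{453}}{4}$ ($S{\left(a \right)} = - \frac{\sqrt{453}}{4} a = - \frac{a \sqrt{453}}{4}$)
$\frac{\frac{1}{156831} - 26052}{S{\left(243 \right)} + Y{\left(533 \right)}} = \frac{\frac{1}{156831} - 26052}{\left(- \frac{1}{4}\right) 243 \sqrt{453} - 78351} = \frac{\frac{1}{156831} - 26052}{- \frac{243 \sqrt{453}}{4} - 78351} = - \frac{4085761211}{156831 \left(-78351 - \frac{243 \sqrt{453}}{4}\right)}$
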